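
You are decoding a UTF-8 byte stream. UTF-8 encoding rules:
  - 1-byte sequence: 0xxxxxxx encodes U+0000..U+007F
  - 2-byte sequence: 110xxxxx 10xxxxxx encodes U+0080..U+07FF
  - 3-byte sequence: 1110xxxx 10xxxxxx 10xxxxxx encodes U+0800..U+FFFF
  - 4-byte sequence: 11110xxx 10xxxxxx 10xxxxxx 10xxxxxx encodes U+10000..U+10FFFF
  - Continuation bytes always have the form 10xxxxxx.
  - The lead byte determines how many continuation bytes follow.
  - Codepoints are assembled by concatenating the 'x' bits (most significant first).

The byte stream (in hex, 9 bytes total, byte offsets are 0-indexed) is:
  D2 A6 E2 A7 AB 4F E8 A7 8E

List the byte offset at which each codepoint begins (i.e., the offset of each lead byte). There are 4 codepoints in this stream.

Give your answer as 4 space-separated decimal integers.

Answer: 0 2 5 6

Derivation:
Byte[0]=D2: 2-byte lead, need 1 cont bytes. acc=0x12
Byte[1]=A6: continuation. acc=(acc<<6)|0x26=0x4A6
Completed: cp=U+04A6 (starts at byte 0)
Byte[2]=E2: 3-byte lead, need 2 cont bytes. acc=0x2
Byte[3]=A7: continuation. acc=(acc<<6)|0x27=0xA7
Byte[4]=AB: continuation. acc=(acc<<6)|0x2B=0x29EB
Completed: cp=U+29EB (starts at byte 2)
Byte[5]=4F: 1-byte ASCII. cp=U+004F
Byte[6]=E8: 3-byte lead, need 2 cont bytes. acc=0x8
Byte[7]=A7: continuation. acc=(acc<<6)|0x27=0x227
Byte[8]=8E: continuation. acc=(acc<<6)|0x0E=0x89CE
Completed: cp=U+89CE (starts at byte 6)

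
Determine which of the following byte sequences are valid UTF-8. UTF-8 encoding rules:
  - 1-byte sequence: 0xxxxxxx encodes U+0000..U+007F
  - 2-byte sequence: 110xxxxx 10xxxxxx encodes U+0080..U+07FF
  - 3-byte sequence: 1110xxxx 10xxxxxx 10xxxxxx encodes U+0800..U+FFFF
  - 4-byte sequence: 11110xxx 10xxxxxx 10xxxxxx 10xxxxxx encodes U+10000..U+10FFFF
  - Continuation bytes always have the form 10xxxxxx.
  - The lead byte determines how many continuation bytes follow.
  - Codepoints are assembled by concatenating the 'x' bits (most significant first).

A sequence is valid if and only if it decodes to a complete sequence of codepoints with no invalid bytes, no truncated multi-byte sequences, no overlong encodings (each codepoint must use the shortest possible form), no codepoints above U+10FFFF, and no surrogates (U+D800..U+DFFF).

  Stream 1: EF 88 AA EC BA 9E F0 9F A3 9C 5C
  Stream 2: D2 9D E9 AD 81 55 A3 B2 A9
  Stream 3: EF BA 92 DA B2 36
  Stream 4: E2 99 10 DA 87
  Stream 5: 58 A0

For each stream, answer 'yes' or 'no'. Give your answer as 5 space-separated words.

Stream 1: decodes cleanly. VALID
Stream 2: error at byte offset 6. INVALID
Stream 3: decodes cleanly. VALID
Stream 4: error at byte offset 2. INVALID
Stream 5: error at byte offset 1. INVALID

Answer: yes no yes no no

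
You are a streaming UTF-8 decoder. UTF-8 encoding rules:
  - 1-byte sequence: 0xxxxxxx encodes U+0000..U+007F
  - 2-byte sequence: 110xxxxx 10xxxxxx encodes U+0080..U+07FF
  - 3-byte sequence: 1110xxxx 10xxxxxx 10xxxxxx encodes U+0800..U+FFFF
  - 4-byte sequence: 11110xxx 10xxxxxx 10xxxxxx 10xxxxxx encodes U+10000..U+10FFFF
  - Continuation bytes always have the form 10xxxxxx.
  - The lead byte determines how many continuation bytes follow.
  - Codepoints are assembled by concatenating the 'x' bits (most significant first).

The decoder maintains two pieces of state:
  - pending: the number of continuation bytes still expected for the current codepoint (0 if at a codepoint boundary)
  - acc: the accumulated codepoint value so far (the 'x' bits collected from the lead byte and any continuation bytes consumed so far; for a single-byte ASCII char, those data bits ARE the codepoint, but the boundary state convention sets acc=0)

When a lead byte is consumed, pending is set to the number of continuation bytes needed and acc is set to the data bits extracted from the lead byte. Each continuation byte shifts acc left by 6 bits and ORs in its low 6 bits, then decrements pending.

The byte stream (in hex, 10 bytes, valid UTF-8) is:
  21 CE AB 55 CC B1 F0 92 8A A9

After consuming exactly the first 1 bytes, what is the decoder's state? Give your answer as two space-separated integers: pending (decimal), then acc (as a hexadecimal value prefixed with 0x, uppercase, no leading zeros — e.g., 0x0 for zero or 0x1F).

Answer: 0 0x0

Derivation:
Byte[0]=21: 1-byte. pending=0, acc=0x0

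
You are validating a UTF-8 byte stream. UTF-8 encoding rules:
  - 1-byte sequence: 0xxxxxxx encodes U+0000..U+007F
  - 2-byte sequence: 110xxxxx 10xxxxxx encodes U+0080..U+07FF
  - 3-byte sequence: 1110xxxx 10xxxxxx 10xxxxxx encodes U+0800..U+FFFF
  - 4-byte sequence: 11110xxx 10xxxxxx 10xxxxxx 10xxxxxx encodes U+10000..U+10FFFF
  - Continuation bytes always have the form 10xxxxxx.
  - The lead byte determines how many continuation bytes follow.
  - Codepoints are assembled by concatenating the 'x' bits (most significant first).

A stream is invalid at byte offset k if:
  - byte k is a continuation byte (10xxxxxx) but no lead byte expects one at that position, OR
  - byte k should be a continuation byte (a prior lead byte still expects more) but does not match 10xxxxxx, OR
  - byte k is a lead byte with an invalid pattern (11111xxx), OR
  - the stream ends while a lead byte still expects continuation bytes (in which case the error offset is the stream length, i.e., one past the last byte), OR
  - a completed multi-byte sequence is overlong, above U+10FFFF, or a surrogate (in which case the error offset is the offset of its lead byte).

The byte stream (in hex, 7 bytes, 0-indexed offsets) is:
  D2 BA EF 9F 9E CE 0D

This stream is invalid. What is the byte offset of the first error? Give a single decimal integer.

Byte[0]=D2: 2-byte lead, need 1 cont bytes. acc=0x12
Byte[1]=BA: continuation. acc=(acc<<6)|0x3A=0x4BA
Completed: cp=U+04BA (starts at byte 0)
Byte[2]=EF: 3-byte lead, need 2 cont bytes. acc=0xF
Byte[3]=9F: continuation. acc=(acc<<6)|0x1F=0x3DF
Byte[4]=9E: continuation. acc=(acc<<6)|0x1E=0xF7DE
Completed: cp=U+F7DE (starts at byte 2)
Byte[5]=CE: 2-byte lead, need 1 cont bytes. acc=0xE
Byte[6]=0D: expected 10xxxxxx continuation. INVALID

Answer: 6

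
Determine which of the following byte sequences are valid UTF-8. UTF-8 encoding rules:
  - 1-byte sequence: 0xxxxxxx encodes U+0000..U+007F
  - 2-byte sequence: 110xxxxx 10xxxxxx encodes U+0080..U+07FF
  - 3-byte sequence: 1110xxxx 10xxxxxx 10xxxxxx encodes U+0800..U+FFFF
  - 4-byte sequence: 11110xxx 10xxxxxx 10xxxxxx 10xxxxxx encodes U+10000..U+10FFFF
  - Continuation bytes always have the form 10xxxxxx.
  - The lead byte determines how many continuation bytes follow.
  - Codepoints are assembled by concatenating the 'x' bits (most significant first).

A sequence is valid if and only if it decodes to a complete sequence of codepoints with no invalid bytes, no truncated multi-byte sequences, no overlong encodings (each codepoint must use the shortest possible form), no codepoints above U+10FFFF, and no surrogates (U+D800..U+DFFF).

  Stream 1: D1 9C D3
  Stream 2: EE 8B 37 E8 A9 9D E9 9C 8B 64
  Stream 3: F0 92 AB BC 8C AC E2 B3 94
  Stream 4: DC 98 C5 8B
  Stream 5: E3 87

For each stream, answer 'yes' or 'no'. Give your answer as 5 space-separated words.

Stream 1: error at byte offset 3. INVALID
Stream 2: error at byte offset 2. INVALID
Stream 3: error at byte offset 4. INVALID
Stream 4: decodes cleanly. VALID
Stream 5: error at byte offset 2. INVALID

Answer: no no no yes no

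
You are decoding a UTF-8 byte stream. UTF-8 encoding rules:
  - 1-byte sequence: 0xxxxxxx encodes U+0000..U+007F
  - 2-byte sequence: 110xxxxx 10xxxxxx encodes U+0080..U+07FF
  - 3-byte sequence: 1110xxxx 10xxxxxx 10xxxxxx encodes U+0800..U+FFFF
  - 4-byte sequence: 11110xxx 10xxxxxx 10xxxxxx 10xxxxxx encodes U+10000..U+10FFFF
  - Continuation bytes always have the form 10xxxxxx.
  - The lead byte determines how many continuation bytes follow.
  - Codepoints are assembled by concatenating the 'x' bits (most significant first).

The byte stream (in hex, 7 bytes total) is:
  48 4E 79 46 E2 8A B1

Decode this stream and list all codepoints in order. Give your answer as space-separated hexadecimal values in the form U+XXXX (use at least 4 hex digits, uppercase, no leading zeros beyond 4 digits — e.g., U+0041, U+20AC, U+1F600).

Byte[0]=48: 1-byte ASCII. cp=U+0048
Byte[1]=4E: 1-byte ASCII. cp=U+004E
Byte[2]=79: 1-byte ASCII. cp=U+0079
Byte[3]=46: 1-byte ASCII. cp=U+0046
Byte[4]=E2: 3-byte lead, need 2 cont bytes. acc=0x2
Byte[5]=8A: continuation. acc=(acc<<6)|0x0A=0x8A
Byte[6]=B1: continuation. acc=(acc<<6)|0x31=0x22B1
Completed: cp=U+22B1 (starts at byte 4)

Answer: U+0048 U+004E U+0079 U+0046 U+22B1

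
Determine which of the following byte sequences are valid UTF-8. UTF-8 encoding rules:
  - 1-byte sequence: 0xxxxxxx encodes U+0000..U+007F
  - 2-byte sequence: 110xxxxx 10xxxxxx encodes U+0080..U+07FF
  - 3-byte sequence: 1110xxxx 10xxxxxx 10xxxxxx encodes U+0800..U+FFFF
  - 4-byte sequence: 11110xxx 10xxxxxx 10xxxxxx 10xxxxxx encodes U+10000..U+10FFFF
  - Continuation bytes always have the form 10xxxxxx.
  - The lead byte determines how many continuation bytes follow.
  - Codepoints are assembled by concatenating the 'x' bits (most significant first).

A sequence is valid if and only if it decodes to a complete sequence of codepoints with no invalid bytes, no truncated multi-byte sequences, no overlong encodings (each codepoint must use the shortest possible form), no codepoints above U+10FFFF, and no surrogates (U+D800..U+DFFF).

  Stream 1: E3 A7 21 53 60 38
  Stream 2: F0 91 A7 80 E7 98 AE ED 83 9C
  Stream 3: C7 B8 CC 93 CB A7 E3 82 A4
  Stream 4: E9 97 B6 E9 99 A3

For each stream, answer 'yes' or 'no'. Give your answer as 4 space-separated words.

Stream 1: error at byte offset 2. INVALID
Stream 2: decodes cleanly. VALID
Stream 3: decodes cleanly. VALID
Stream 4: decodes cleanly. VALID

Answer: no yes yes yes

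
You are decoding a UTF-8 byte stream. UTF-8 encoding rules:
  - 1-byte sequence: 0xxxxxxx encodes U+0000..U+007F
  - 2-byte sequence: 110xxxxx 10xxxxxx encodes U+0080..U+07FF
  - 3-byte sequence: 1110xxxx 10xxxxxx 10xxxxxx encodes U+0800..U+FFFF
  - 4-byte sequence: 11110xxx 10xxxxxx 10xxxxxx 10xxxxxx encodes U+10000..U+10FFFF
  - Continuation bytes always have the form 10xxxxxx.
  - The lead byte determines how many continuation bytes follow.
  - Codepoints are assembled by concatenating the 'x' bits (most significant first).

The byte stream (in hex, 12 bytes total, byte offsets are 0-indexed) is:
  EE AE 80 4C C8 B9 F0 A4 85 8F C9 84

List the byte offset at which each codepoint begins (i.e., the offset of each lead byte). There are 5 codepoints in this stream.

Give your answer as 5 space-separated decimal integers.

Answer: 0 3 4 6 10

Derivation:
Byte[0]=EE: 3-byte lead, need 2 cont bytes. acc=0xE
Byte[1]=AE: continuation. acc=(acc<<6)|0x2E=0x3AE
Byte[2]=80: continuation. acc=(acc<<6)|0x00=0xEB80
Completed: cp=U+EB80 (starts at byte 0)
Byte[3]=4C: 1-byte ASCII. cp=U+004C
Byte[4]=C8: 2-byte lead, need 1 cont bytes. acc=0x8
Byte[5]=B9: continuation. acc=(acc<<6)|0x39=0x239
Completed: cp=U+0239 (starts at byte 4)
Byte[6]=F0: 4-byte lead, need 3 cont bytes. acc=0x0
Byte[7]=A4: continuation. acc=(acc<<6)|0x24=0x24
Byte[8]=85: continuation. acc=(acc<<6)|0x05=0x905
Byte[9]=8F: continuation. acc=(acc<<6)|0x0F=0x2414F
Completed: cp=U+2414F (starts at byte 6)
Byte[10]=C9: 2-byte lead, need 1 cont bytes. acc=0x9
Byte[11]=84: continuation. acc=(acc<<6)|0x04=0x244
Completed: cp=U+0244 (starts at byte 10)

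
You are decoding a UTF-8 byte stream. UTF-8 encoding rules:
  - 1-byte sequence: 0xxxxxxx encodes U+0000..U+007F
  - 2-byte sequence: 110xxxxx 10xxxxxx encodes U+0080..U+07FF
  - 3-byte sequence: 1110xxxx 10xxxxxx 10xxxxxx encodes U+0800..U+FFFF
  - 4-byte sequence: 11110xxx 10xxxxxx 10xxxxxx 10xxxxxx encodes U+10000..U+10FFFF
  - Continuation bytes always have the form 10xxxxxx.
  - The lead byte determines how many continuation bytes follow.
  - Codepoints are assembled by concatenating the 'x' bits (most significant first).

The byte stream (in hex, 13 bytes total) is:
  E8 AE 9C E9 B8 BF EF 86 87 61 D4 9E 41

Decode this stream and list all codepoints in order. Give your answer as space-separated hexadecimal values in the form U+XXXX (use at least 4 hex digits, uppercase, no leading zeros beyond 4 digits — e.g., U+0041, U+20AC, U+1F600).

Byte[0]=E8: 3-byte lead, need 2 cont bytes. acc=0x8
Byte[1]=AE: continuation. acc=(acc<<6)|0x2E=0x22E
Byte[2]=9C: continuation. acc=(acc<<6)|0x1C=0x8B9C
Completed: cp=U+8B9C (starts at byte 0)
Byte[3]=E9: 3-byte lead, need 2 cont bytes. acc=0x9
Byte[4]=B8: continuation. acc=(acc<<6)|0x38=0x278
Byte[5]=BF: continuation. acc=(acc<<6)|0x3F=0x9E3F
Completed: cp=U+9E3F (starts at byte 3)
Byte[6]=EF: 3-byte lead, need 2 cont bytes. acc=0xF
Byte[7]=86: continuation. acc=(acc<<6)|0x06=0x3C6
Byte[8]=87: continuation. acc=(acc<<6)|0x07=0xF187
Completed: cp=U+F187 (starts at byte 6)
Byte[9]=61: 1-byte ASCII. cp=U+0061
Byte[10]=D4: 2-byte lead, need 1 cont bytes. acc=0x14
Byte[11]=9E: continuation. acc=(acc<<6)|0x1E=0x51E
Completed: cp=U+051E (starts at byte 10)
Byte[12]=41: 1-byte ASCII. cp=U+0041

Answer: U+8B9C U+9E3F U+F187 U+0061 U+051E U+0041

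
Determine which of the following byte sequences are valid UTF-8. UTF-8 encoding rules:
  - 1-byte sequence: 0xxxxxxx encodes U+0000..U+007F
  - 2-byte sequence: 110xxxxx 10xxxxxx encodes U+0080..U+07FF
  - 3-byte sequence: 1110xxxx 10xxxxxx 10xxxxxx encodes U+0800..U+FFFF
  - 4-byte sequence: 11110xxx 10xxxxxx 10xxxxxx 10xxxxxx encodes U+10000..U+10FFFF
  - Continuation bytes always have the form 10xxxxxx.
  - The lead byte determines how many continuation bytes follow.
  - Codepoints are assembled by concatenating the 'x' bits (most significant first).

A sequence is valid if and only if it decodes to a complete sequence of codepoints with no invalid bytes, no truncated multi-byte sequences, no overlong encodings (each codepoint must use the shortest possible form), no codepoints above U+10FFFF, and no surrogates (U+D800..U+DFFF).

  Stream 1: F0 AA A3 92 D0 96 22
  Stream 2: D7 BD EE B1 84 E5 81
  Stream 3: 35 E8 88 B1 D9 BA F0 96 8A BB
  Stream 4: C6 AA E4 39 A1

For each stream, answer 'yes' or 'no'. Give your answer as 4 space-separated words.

Answer: yes no yes no

Derivation:
Stream 1: decodes cleanly. VALID
Stream 2: error at byte offset 7. INVALID
Stream 3: decodes cleanly. VALID
Stream 4: error at byte offset 3. INVALID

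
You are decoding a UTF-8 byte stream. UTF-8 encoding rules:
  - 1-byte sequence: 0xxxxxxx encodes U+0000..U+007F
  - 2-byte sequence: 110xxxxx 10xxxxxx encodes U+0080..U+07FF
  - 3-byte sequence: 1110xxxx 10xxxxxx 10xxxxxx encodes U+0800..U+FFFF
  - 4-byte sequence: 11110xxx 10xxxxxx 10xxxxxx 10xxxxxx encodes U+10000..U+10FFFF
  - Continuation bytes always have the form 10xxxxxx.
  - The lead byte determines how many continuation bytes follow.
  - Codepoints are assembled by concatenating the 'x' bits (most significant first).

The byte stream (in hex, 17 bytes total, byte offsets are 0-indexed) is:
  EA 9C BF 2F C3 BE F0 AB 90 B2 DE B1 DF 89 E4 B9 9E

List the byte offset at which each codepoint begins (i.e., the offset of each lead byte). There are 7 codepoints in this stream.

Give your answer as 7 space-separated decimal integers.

Answer: 0 3 4 6 10 12 14

Derivation:
Byte[0]=EA: 3-byte lead, need 2 cont bytes. acc=0xA
Byte[1]=9C: continuation. acc=(acc<<6)|0x1C=0x29C
Byte[2]=BF: continuation. acc=(acc<<6)|0x3F=0xA73F
Completed: cp=U+A73F (starts at byte 0)
Byte[3]=2F: 1-byte ASCII. cp=U+002F
Byte[4]=C3: 2-byte lead, need 1 cont bytes. acc=0x3
Byte[5]=BE: continuation. acc=(acc<<6)|0x3E=0xFE
Completed: cp=U+00FE (starts at byte 4)
Byte[6]=F0: 4-byte lead, need 3 cont bytes. acc=0x0
Byte[7]=AB: continuation. acc=(acc<<6)|0x2B=0x2B
Byte[8]=90: continuation. acc=(acc<<6)|0x10=0xAD0
Byte[9]=B2: continuation. acc=(acc<<6)|0x32=0x2B432
Completed: cp=U+2B432 (starts at byte 6)
Byte[10]=DE: 2-byte lead, need 1 cont bytes. acc=0x1E
Byte[11]=B1: continuation. acc=(acc<<6)|0x31=0x7B1
Completed: cp=U+07B1 (starts at byte 10)
Byte[12]=DF: 2-byte lead, need 1 cont bytes. acc=0x1F
Byte[13]=89: continuation. acc=(acc<<6)|0x09=0x7C9
Completed: cp=U+07C9 (starts at byte 12)
Byte[14]=E4: 3-byte lead, need 2 cont bytes. acc=0x4
Byte[15]=B9: continuation. acc=(acc<<6)|0x39=0x139
Byte[16]=9E: continuation. acc=(acc<<6)|0x1E=0x4E5E
Completed: cp=U+4E5E (starts at byte 14)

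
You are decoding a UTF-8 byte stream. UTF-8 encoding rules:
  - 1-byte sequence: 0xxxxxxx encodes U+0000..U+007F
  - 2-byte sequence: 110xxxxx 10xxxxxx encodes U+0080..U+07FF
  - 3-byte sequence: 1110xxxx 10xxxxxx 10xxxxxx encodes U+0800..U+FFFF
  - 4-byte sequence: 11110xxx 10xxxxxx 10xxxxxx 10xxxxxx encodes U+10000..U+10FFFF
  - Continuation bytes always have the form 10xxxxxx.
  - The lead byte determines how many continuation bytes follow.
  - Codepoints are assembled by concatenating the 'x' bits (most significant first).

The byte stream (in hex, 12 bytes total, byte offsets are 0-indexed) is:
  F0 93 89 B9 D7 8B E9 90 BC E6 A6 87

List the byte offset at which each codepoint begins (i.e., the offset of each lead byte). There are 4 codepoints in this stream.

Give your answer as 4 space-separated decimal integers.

Answer: 0 4 6 9

Derivation:
Byte[0]=F0: 4-byte lead, need 3 cont bytes. acc=0x0
Byte[1]=93: continuation. acc=(acc<<6)|0x13=0x13
Byte[2]=89: continuation. acc=(acc<<6)|0x09=0x4C9
Byte[3]=B9: continuation. acc=(acc<<6)|0x39=0x13279
Completed: cp=U+13279 (starts at byte 0)
Byte[4]=D7: 2-byte lead, need 1 cont bytes. acc=0x17
Byte[5]=8B: continuation. acc=(acc<<6)|0x0B=0x5CB
Completed: cp=U+05CB (starts at byte 4)
Byte[6]=E9: 3-byte lead, need 2 cont bytes. acc=0x9
Byte[7]=90: continuation. acc=(acc<<6)|0x10=0x250
Byte[8]=BC: continuation. acc=(acc<<6)|0x3C=0x943C
Completed: cp=U+943C (starts at byte 6)
Byte[9]=E6: 3-byte lead, need 2 cont bytes. acc=0x6
Byte[10]=A6: continuation. acc=(acc<<6)|0x26=0x1A6
Byte[11]=87: continuation. acc=(acc<<6)|0x07=0x6987
Completed: cp=U+6987 (starts at byte 9)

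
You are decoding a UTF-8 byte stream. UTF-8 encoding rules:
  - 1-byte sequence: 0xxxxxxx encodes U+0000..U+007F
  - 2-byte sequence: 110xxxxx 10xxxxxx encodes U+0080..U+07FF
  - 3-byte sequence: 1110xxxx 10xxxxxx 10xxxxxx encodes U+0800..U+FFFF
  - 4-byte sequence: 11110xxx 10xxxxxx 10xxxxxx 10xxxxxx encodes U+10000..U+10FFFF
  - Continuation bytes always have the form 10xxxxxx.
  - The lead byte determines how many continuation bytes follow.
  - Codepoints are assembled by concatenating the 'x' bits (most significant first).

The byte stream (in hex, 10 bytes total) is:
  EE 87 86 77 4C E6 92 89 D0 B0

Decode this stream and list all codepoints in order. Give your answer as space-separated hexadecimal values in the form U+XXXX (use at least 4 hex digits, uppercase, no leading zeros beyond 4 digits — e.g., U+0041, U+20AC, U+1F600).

Answer: U+E1C6 U+0077 U+004C U+6489 U+0430

Derivation:
Byte[0]=EE: 3-byte lead, need 2 cont bytes. acc=0xE
Byte[1]=87: continuation. acc=(acc<<6)|0x07=0x387
Byte[2]=86: continuation. acc=(acc<<6)|0x06=0xE1C6
Completed: cp=U+E1C6 (starts at byte 0)
Byte[3]=77: 1-byte ASCII. cp=U+0077
Byte[4]=4C: 1-byte ASCII. cp=U+004C
Byte[5]=E6: 3-byte lead, need 2 cont bytes. acc=0x6
Byte[6]=92: continuation. acc=(acc<<6)|0x12=0x192
Byte[7]=89: continuation. acc=(acc<<6)|0x09=0x6489
Completed: cp=U+6489 (starts at byte 5)
Byte[8]=D0: 2-byte lead, need 1 cont bytes. acc=0x10
Byte[9]=B0: continuation. acc=(acc<<6)|0x30=0x430
Completed: cp=U+0430 (starts at byte 8)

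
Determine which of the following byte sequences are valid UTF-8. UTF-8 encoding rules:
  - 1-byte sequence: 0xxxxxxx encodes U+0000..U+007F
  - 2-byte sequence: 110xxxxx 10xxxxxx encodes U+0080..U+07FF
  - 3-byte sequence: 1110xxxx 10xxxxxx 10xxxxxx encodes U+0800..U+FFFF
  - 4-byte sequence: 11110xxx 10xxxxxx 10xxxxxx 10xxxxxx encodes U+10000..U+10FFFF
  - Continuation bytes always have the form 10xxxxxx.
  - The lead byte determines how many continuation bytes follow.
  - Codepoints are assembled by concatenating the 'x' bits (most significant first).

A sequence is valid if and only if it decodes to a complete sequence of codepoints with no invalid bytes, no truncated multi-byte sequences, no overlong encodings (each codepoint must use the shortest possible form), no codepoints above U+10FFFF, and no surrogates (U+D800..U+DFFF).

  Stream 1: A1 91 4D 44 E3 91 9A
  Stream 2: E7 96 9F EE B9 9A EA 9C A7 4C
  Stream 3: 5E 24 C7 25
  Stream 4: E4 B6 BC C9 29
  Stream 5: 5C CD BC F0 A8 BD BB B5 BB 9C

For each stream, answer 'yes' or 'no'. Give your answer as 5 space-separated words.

Stream 1: error at byte offset 0. INVALID
Stream 2: decodes cleanly. VALID
Stream 3: error at byte offset 3. INVALID
Stream 4: error at byte offset 4. INVALID
Stream 5: error at byte offset 7. INVALID

Answer: no yes no no no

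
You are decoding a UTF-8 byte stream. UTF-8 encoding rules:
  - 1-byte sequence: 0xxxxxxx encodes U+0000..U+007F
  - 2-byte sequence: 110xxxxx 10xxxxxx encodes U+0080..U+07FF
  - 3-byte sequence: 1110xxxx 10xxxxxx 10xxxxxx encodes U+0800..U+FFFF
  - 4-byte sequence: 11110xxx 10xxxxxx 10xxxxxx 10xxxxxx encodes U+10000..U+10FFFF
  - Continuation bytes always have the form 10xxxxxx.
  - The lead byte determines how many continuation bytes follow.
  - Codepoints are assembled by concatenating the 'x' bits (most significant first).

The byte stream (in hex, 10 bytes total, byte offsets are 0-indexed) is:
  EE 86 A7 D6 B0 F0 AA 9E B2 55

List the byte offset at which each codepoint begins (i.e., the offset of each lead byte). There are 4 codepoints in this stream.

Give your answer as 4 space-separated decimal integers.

Byte[0]=EE: 3-byte lead, need 2 cont bytes. acc=0xE
Byte[1]=86: continuation. acc=(acc<<6)|0x06=0x386
Byte[2]=A7: continuation. acc=(acc<<6)|0x27=0xE1A7
Completed: cp=U+E1A7 (starts at byte 0)
Byte[3]=D6: 2-byte lead, need 1 cont bytes. acc=0x16
Byte[4]=B0: continuation. acc=(acc<<6)|0x30=0x5B0
Completed: cp=U+05B0 (starts at byte 3)
Byte[5]=F0: 4-byte lead, need 3 cont bytes. acc=0x0
Byte[6]=AA: continuation. acc=(acc<<6)|0x2A=0x2A
Byte[7]=9E: continuation. acc=(acc<<6)|0x1E=0xA9E
Byte[8]=B2: continuation. acc=(acc<<6)|0x32=0x2A7B2
Completed: cp=U+2A7B2 (starts at byte 5)
Byte[9]=55: 1-byte ASCII. cp=U+0055

Answer: 0 3 5 9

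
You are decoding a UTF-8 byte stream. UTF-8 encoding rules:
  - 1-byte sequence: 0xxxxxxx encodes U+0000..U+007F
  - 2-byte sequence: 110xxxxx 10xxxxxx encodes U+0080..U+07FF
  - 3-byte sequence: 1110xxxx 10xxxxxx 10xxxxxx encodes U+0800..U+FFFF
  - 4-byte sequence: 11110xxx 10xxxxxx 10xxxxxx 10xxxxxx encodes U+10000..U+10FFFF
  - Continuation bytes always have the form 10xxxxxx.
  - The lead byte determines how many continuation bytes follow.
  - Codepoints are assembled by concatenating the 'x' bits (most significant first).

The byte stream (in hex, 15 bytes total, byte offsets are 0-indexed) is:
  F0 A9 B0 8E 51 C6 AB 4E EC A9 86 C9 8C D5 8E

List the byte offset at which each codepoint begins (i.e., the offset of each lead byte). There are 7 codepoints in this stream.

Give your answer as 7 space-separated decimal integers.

Answer: 0 4 5 7 8 11 13

Derivation:
Byte[0]=F0: 4-byte lead, need 3 cont bytes. acc=0x0
Byte[1]=A9: continuation. acc=(acc<<6)|0x29=0x29
Byte[2]=B0: continuation. acc=(acc<<6)|0x30=0xA70
Byte[3]=8E: continuation. acc=(acc<<6)|0x0E=0x29C0E
Completed: cp=U+29C0E (starts at byte 0)
Byte[4]=51: 1-byte ASCII. cp=U+0051
Byte[5]=C6: 2-byte lead, need 1 cont bytes. acc=0x6
Byte[6]=AB: continuation. acc=(acc<<6)|0x2B=0x1AB
Completed: cp=U+01AB (starts at byte 5)
Byte[7]=4E: 1-byte ASCII. cp=U+004E
Byte[8]=EC: 3-byte lead, need 2 cont bytes. acc=0xC
Byte[9]=A9: continuation. acc=(acc<<6)|0x29=0x329
Byte[10]=86: continuation. acc=(acc<<6)|0x06=0xCA46
Completed: cp=U+CA46 (starts at byte 8)
Byte[11]=C9: 2-byte lead, need 1 cont bytes. acc=0x9
Byte[12]=8C: continuation. acc=(acc<<6)|0x0C=0x24C
Completed: cp=U+024C (starts at byte 11)
Byte[13]=D5: 2-byte lead, need 1 cont bytes. acc=0x15
Byte[14]=8E: continuation. acc=(acc<<6)|0x0E=0x54E
Completed: cp=U+054E (starts at byte 13)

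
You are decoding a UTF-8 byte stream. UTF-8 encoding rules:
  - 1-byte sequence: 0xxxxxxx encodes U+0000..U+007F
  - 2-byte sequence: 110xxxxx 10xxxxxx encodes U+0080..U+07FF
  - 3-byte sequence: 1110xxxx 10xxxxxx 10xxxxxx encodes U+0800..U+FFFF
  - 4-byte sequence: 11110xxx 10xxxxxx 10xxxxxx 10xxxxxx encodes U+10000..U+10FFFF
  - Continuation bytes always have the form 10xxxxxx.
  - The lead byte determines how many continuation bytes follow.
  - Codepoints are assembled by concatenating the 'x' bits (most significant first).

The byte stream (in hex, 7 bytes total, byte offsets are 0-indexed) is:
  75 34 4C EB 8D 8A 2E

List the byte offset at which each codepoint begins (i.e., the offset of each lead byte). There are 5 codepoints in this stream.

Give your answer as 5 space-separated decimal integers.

Byte[0]=75: 1-byte ASCII. cp=U+0075
Byte[1]=34: 1-byte ASCII. cp=U+0034
Byte[2]=4C: 1-byte ASCII. cp=U+004C
Byte[3]=EB: 3-byte lead, need 2 cont bytes. acc=0xB
Byte[4]=8D: continuation. acc=(acc<<6)|0x0D=0x2CD
Byte[5]=8A: continuation. acc=(acc<<6)|0x0A=0xB34A
Completed: cp=U+B34A (starts at byte 3)
Byte[6]=2E: 1-byte ASCII. cp=U+002E

Answer: 0 1 2 3 6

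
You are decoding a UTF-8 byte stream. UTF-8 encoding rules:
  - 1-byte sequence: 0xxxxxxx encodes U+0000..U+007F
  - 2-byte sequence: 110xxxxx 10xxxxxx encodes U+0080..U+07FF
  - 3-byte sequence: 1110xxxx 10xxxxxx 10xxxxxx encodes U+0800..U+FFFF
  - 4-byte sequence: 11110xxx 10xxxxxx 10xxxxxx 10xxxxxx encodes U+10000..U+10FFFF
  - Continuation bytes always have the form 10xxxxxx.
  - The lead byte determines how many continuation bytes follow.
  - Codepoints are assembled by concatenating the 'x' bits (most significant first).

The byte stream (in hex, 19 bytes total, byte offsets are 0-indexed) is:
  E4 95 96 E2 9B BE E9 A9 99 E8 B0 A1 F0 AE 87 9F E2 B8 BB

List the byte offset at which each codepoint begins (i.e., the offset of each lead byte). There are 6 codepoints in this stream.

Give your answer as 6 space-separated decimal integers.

Byte[0]=E4: 3-byte lead, need 2 cont bytes. acc=0x4
Byte[1]=95: continuation. acc=(acc<<6)|0x15=0x115
Byte[2]=96: continuation. acc=(acc<<6)|0x16=0x4556
Completed: cp=U+4556 (starts at byte 0)
Byte[3]=E2: 3-byte lead, need 2 cont bytes. acc=0x2
Byte[4]=9B: continuation. acc=(acc<<6)|0x1B=0x9B
Byte[5]=BE: continuation. acc=(acc<<6)|0x3E=0x26FE
Completed: cp=U+26FE (starts at byte 3)
Byte[6]=E9: 3-byte lead, need 2 cont bytes. acc=0x9
Byte[7]=A9: continuation. acc=(acc<<6)|0x29=0x269
Byte[8]=99: continuation. acc=(acc<<6)|0x19=0x9A59
Completed: cp=U+9A59 (starts at byte 6)
Byte[9]=E8: 3-byte lead, need 2 cont bytes. acc=0x8
Byte[10]=B0: continuation. acc=(acc<<6)|0x30=0x230
Byte[11]=A1: continuation. acc=(acc<<6)|0x21=0x8C21
Completed: cp=U+8C21 (starts at byte 9)
Byte[12]=F0: 4-byte lead, need 3 cont bytes. acc=0x0
Byte[13]=AE: continuation. acc=(acc<<6)|0x2E=0x2E
Byte[14]=87: continuation. acc=(acc<<6)|0x07=0xB87
Byte[15]=9F: continuation. acc=(acc<<6)|0x1F=0x2E1DF
Completed: cp=U+2E1DF (starts at byte 12)
Byte[16]=E2: 3-byte lead, need 2 cont bytes. acc=0x2
Byte[17]=B8: continuation. acc=(acc<<6)|0x38=0xB8
Byte[18]=BB: continuation. acc=(acc<<6)|0x3B=0x2E3B
Completed: cp=U+2E3B (starts at byte 16)

Answer: 0 3 6 9 12 16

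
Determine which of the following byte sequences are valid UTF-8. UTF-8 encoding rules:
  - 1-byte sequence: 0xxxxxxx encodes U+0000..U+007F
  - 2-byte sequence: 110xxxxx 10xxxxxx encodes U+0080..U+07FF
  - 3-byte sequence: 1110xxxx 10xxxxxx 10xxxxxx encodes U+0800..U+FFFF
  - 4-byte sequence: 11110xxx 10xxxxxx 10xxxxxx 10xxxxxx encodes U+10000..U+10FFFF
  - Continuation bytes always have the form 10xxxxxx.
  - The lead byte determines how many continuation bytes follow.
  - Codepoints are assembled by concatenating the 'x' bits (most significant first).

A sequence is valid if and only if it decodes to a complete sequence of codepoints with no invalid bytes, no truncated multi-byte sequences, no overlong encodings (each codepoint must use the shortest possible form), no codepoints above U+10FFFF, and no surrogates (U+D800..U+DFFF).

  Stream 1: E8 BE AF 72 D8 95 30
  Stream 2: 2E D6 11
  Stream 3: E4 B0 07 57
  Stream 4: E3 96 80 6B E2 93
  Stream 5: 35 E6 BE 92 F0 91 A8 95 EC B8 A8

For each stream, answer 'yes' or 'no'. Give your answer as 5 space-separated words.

Stream 1: decodes cleanly. VALID
Stream 2: error at byte offset 2. INVALID
Stream 3: error at byte offset 2. INVALID
Stream 4: error at byte offset 6. INVALID
Stream 5: decodes cleanly. VALID

Answer: yes no no no yes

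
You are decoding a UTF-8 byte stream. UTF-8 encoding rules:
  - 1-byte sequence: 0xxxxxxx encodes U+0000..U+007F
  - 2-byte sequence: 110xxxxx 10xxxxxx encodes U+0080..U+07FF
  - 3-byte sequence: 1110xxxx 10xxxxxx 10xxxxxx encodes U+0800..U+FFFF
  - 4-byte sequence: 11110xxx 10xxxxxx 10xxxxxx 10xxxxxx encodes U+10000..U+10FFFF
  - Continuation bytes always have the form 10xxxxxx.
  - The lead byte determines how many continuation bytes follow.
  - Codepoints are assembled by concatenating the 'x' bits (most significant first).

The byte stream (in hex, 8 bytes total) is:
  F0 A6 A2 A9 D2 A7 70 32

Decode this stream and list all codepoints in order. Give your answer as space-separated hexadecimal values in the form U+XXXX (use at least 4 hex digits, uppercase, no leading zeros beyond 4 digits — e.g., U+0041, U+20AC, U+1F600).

Byte[0]=F0: 4-byte lead, need 3 cont bytes. acc=0x0
Byte[1]=A6: continuation. acc=(acc<<6)|0x26=0x26
Byte[2]=A2: continuation. acc=(acc<<6)|0x22=0x9A2
Byte[3]=A9: continuation. acc=(acc<<6)|0x29=0x268A9
Completed: cp=U+268A9 (starts at byte 0)
Byte[4]=D2: 2-byte lead, need 1 cont bytes. acc=0x12
Byte[5]=A7: continuation. acc=(acc<<6)|0x27=0x4A7
Completed: cp=U+04A7 (starts at byte 4)
Byte[6]=70: 1-byte ASCII. cp=U+0070
Byte[7]=32: 1-byte ASCII. cp=U+0032

Answer: U+268A9 U+04A7 U+0070 U+0032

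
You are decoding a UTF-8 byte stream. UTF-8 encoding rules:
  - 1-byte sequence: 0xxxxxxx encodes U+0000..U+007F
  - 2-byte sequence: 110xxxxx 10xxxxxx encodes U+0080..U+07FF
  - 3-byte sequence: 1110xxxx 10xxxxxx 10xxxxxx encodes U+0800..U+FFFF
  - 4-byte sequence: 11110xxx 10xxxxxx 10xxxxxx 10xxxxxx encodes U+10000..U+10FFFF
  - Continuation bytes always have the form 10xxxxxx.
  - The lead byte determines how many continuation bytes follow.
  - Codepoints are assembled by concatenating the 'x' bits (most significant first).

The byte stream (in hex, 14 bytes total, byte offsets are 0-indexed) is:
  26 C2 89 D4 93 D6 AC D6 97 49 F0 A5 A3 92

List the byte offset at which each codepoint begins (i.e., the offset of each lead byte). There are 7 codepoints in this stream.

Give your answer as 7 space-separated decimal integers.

Byte[0]=26: 1-byte ASCII. cp=U+0026
Byte[1]=C2: 2-byte lead, need 1 cont bytes. acc=0x2
Byte[2]=89: continuation. acc=(acc<<6)|0x09=0x89
Completed: cp=U+0089 (starts at byte 1)
Byte[3]=D4: 2-byte lead, need 1 cont bytes. acc=0x14
Byte[4]=93: continuation. acc=(acc<<6)|0x13=0x513
Completed: cp=U+0513 (starts at byte 3)
Byte[5]=D6: 2-byte lead, need 1 cont bytes. acc=0x16
Byte[6]=AC: continuation. acc=(acc<<6)|0x2C=0x5AC
Completed: cp=U+05AC (starts at byte 5)
Byte[7]=D6: 2-byte lead, need 1 cont bytes. acc=0x16
Byte[8]=97: continuation. acc=(acc<<6)|0x17=0x597
Completed: cp=U+0597 (starts at byte 7)
Byte[9]=49: 1-byte ASCII. cp=U+0049
Byte[10]=F0: 4-byte lead, need 3 cont bytes. acc=0x0
Byte[11]=A5: continuation. acc=(acc<<6)|0x25=0x25
Byte[12]=A3: continuation. acc=(acc<<6)|0x23=0x963
Byte[13]=92: continuation. acc=(acc<<6)|0x12=0x258D2
Completed: cp=U+258D2 (starts at byte 10)

Answer: 0 1 3 5 7 9 10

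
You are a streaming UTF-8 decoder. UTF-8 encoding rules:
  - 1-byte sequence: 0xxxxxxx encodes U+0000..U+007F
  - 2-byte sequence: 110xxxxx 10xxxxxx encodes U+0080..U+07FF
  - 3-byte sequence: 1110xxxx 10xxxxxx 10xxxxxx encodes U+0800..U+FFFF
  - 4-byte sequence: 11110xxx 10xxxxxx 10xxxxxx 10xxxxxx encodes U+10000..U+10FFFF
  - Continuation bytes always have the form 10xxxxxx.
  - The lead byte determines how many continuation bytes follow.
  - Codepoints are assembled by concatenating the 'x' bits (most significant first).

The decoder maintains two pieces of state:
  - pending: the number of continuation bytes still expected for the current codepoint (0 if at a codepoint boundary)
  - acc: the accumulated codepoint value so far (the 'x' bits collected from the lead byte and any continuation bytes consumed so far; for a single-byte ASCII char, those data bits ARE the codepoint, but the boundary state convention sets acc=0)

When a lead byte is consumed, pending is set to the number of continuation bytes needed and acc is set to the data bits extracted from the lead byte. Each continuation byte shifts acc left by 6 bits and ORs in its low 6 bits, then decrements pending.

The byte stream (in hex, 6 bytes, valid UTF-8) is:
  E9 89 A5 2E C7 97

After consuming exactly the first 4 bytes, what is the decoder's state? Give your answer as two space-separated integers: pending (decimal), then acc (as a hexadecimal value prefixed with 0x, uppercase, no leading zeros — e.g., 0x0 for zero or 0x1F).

Answer: 0 0x0

Derivation:
Byte[0]=E9: 3-byte lead. pending=2, acc=0x9
Byte[1]=89: continuation. acc=(acc<<6)|0x09=0x249, pending=1
Byte[2]=A5: continuation. acc=(acc<<6)|0x25=0x9265, pending=0
Byte[3]=2E: 1-byte. pending=0, acc=0x0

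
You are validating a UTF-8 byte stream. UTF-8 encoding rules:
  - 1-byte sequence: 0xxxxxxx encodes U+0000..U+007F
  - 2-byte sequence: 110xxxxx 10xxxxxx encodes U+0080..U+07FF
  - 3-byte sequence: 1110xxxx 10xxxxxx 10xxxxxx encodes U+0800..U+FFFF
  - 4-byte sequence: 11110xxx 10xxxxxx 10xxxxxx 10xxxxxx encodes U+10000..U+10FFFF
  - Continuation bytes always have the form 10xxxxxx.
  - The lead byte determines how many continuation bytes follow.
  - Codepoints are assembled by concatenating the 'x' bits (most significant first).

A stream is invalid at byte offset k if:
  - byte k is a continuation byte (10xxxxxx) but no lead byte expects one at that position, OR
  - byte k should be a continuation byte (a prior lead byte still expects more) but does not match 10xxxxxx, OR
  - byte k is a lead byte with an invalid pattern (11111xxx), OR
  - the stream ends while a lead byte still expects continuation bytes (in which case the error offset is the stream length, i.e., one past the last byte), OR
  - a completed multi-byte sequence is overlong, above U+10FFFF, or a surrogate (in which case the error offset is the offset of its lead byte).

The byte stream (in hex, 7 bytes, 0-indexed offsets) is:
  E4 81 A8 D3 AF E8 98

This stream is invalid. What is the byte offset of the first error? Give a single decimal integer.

Answer: 7

Derivation:
Byte[0]=E4: 3-byte lead, need 2 cont bytes. acc=0x4
Byte[1]=81: continuation. acc=(acc<<6)|0x01=0x101
Byte[2]=A8: continuation. acc=(acc<<6)|0x28=0x4068
Completed: cp=U+4068 (starts at byte 0)
Byte[3]=D3: 2-byte lead, need 1 cont bytes. acc=0x13
Byte[4]=AF: continuation. acc=(acc<<6)|0x2F=0x4EF
Completed: cp=U+04EF (starts at byte 3)
Byte[5]=E8: 3-byte lead, need 2 cont bytes. acc=0x8
Byte[6]=98: continuation. acc=(acc<<6)|0x18=0x218
Byte[7]: stream ended, expected continuation. INVALID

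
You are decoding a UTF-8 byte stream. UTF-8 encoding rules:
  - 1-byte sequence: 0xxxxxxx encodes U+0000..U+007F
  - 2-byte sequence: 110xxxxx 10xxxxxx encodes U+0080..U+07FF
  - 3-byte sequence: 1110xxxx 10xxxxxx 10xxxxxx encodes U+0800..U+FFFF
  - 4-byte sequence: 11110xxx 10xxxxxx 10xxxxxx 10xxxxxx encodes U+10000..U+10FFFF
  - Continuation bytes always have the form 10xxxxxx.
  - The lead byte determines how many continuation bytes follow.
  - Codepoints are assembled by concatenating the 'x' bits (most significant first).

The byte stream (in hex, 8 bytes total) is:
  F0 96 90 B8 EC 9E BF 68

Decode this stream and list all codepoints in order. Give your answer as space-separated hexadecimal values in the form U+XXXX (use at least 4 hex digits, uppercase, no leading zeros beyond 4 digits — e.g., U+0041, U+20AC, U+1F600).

Answer: U+16438 U+C7BF U+0068

Derivation:
Byte[0]=F0: 4-byte lead, need 3 cont bytes. acc=0x0
Byte[1]=96: continuation. acc=(acc<<6)|0x16=0x16
Byte[2]=90: continuation. acc=(acc<<6)|0x10=0x590
Byte[3]=B8: continuation. acc=(acc<<6)|0x38=0x16438
Completed: cp=U+16438 (starts at byte 0)
Byte[4]=EC: 3-byte lead, need 2 cont bytes. acc=0xC
Byte[5]=9E: continuation. acc=(acc<<6)|0x1E=0x31E
Byte[6]=BF: continuation. acc=(acc<<6)|0x3F=0xC7BF
Completed: cp=U+C7BF (starts at byte 4)
Byte[7]=68: 1-byte ASCII. cp=U+0068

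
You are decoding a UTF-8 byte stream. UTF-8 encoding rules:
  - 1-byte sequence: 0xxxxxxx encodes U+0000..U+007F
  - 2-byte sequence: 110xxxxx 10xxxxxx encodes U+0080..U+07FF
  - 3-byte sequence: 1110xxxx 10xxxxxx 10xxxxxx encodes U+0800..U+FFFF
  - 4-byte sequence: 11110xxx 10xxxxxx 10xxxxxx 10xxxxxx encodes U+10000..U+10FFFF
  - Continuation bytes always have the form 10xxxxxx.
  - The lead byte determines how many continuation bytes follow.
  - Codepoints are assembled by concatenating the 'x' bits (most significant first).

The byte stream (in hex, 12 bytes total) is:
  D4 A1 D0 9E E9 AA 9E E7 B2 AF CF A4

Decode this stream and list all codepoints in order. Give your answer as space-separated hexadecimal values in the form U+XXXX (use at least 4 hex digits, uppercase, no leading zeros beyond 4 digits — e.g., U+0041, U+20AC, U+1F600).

Byte[0]=D4: 2-byte lead, need 1 cont bytes. acc=0x14
Byte[1]=A1: continuation. acc=(acc<<6)|0x21=0x521
Completed: cp=U+0521 (starts at byte 0)
Byte[2]=D0: 2-byte lead, need 1 cont bytes. acc=0x10
Byte[3]=9E: continuation. acc=(acc<<6)|0x1E=0x41E
Completed: cp=U+041E (starts at byte 2)
Byte[4]=E9: 3-byte lead, need 2 cont bytes. acc=0x9
Byte[5]=AA: continuation. acc=(acc<<6)|0x2A=0x26A
Byte[6]=9E: continuation. acc=(acc<<6)|0x1E=0x9A9E
Completed: cp=U+9A9E (starts at byte 4)
Byte[7]=E7: 3-byte lead, need 2 cont bytes. acc=0x7
Byte[8]=B2: continuation. acc=(acc<<6)|0x32=0x1F2
Byte[9]=AF: continuation. acc=(acc<<6)|0x2F=0x7CAF
Completed: cp=U+7CAF (starts at byte 7)
Byte[10]=CF: 2-byte lead, need 1 cont bytes. acc=0xF
Byte[11]=A4: continuation. acc=(acc<<6)|0x24=0x3E4
Completed: cp=U+03E4 (starts at byte 10)

Answer: U+0521 U+041E U+9A9E U+7CAF U+03E4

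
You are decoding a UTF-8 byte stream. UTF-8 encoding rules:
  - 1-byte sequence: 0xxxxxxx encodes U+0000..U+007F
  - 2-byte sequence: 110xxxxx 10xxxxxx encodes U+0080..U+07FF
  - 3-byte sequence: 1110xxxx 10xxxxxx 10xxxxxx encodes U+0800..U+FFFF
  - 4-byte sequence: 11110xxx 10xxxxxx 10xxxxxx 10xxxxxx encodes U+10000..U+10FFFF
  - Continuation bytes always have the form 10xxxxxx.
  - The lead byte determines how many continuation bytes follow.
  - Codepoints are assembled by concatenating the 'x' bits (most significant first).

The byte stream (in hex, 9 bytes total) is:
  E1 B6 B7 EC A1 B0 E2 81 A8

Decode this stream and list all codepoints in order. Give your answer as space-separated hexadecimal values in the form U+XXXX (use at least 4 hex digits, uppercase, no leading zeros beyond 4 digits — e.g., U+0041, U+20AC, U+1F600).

Answer: U+1DB7 U+C870 U+2068

Derivation:
Byte[0]=E1: 3-byte lead, need 2 cont bytes. acc=0x1
Byte[1]=B6: continuation. acc=(acc<<6)|0x36=0x76
Byte[2]=B7: continuation. acc=(acc<<6)|0x37=0x1DB7
Completed: cp=U+1DB7 (starts at byte 0)
Byte[3]=EC: 3-byte lead, need 2 cont bytes. acc=0xC
Byte[4]=A1: continuation. acc=(acc<<6)|0x21=0x321
Byte[5]=B0: continuation. acc=(acc<<6)|0x30=0xC870
Completed: cp=U+C870 (starts at byte 3)
Byte[6]=E2: 3-byte lead, need 2 cont bytes. acc=0x2
Byte[7]=81: continuation. acc=(acc<<6)|0x01=0x81
Byte[8]=A8: continuation. acc=(acc<<6)|0x28=0x2068
Completed: cp=U+2068 (starts at byte 6)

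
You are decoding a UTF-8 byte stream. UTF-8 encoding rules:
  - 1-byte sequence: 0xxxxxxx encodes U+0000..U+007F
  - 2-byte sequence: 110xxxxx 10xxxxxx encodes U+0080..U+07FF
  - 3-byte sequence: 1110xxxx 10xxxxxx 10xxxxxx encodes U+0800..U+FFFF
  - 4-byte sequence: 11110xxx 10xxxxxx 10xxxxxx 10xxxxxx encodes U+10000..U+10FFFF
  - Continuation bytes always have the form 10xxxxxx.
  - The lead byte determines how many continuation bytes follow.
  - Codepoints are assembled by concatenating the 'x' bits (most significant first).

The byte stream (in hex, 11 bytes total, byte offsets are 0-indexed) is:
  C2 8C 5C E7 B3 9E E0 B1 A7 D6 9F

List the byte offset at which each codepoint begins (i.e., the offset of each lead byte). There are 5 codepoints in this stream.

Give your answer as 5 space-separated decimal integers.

Byte[0]=C2: 2-byte lead, need 1 cont bytes. acc=0x2
Byte[1]=8C: continuation. acc=(acc<<6)|0x0C=0x8C
Completed: cp=U+008C (starts at byte 0)
Byte[2]=5C: 1-byte ASCII. cp=U+005C
Byte[3]=E7: 3-byte lead, need 2 cont bytes. acc=0x7
Byte[4]=B3: continuation. acc=(acc<<6)|0x33=0x1F3
Byte[5]=9E: continuation. acc=(acc<<6)|0x1E=0x7CDE
Completed: cp=U+7CDE (starts at byte 3)
Byte[6]=E0: 3-byte lead, need 2 cont bytes. acc=0x0
Byte[7]=B1: continuation. acc=(acc<<6)|0x31=0x31
Byte[8]=A7: continuation. acc=(acc<<6)|0x27=0xC67
Completed: cp=U+0C67 (starts at byte 6)
Byte[9]=D6: 2-byte lead, need 1 cont bytes. acc=0x16
Byte[10]=9F: continuation. acc=(acc<<6)|0x1F=0x59F
Completed: cp=U+059F (starts at byte 9)

Answer: 0 2 3 6 9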